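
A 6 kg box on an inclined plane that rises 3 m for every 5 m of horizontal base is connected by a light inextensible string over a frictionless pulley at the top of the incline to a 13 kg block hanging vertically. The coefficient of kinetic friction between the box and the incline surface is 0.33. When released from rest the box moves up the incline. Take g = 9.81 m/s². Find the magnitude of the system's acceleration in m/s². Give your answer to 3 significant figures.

For the box on the incline: the weight component along the slope is m₁g sin 30.96° = 6 × 9.81 × 0.5145 = 30.283 N and the normal force is N = m₁g cos 30.96° = 50.472 N.
Kinetic friction opposes the box's motion up the incline: f = μN = 0.33 × 50.472 = 16.656 N acting down the slope.
Newton's second law for the box (up-slope positive): T − 30.283 − 16.656 = 6 a. For the hanging block (downward positive): 13 × 9.81 − T = 13 a.
Adding the two equations eliminates T: 80.591 = 19 a, so a = 4.2416 m/s².

4.24 m/s²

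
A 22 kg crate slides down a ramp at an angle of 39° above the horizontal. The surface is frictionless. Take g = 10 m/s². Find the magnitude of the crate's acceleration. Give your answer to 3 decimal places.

6.293 m/s²

Resolving the weight along the incline: the component pulling the crate down the slope is mg sin 39° = 22 × 10 × 0.6293 = 138.446 N, and the normal force is N = mg cos 39° = 22 × 10 × 0.7771 = 170.962 N.
With no friction the net force along the incline is 138.446 N, so a = g sin 39° = 138.446 / 22 = 6.2930 m/s².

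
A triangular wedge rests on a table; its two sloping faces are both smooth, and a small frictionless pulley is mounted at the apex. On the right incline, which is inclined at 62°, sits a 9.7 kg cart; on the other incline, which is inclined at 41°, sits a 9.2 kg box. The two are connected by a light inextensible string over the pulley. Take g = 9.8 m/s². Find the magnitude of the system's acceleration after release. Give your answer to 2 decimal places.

Resolve each weight along its own incline: the 9.7 kg mass has component 9.7 × 9.8 × sin 62° = 83.933 N down its slope, and the 9.2 kg mass has 9.2 × 9.8 × sin 41° = 59.150 N down its slope.
The 9.7 kg side's 83.933 N exceeds the other side's 59.150 N, so that mass slides down and the 9.2 kg mass slides up. Taking that direction as positive, Newton's second law for the whole system gives 83.933 − 59.150 = (9.7 + 9.2) a, so a = 24.783 / 18.9 = 1.3113 m/s².

1.31 m/s²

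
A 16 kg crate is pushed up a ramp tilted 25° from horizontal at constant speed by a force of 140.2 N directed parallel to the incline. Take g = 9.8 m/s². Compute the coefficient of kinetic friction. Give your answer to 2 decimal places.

At constant speed ΣF = 0 along the incline. The applied 140.2 N acts up the slope; the weight component mg sin 25° = 66.267 N and kinetic friction μN both act down the slope.
So 140.2 = 66.267 + μ × 142.109, giving μ = (140.2 − 66.267) / 142.109 = 0.5203.

0.52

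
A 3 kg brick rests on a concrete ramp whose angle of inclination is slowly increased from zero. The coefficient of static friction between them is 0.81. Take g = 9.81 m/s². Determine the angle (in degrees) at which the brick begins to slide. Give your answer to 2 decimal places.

At the threshold of sliding, static friction is at its maximum μ_s N and exactly balances the weight component along the incline: mg sin θ = μ_s mg cos θ.
Hence tan θ = μ_s = 0.81, so θ = arctan(0.81) = 39.0075°.

39.01°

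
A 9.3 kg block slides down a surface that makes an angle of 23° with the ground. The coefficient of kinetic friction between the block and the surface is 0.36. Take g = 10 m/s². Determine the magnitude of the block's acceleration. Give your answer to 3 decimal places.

0.593 m/s²

Resolving the weight along the incline: the component pulling the block down the slope is mg sin 23° = 9.3 × 10 × 0.3907 = 36.335 N, and the normal force is N = mg cos 23° = 9.3 × 10 × 0.9205 = 85.606 N.
Kinetic friction acts up the slope with magnitude f = μN = 0.36 × 85.606 = 30.818 N.
Net force along the incline is 36.335 − 30.818 = 5.517 N, so a = 5.517 / 9.3 = 0.5932 m/s².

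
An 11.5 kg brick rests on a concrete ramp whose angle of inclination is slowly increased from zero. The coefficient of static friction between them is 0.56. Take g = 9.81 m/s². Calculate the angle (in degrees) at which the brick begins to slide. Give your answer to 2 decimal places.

29.25°

At the threshold of sliding, static friction is at its maximum μ_s N and exactly balances the weight component along the incline: mg sin θ = μ_s mg cos θ.
Hence tan θ = μ_s = 0.56, so θ = arctan(0.56) = 29.2488°.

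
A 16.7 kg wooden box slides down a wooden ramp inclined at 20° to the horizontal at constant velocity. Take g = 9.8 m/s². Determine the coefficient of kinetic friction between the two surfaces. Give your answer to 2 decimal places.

At constant velocity the net force along the incline is zero: mg sin 20° = μ mg cos 20°.
So μ = tan 20° = 0.3420 / 0.9397 = 0.3639.

0.36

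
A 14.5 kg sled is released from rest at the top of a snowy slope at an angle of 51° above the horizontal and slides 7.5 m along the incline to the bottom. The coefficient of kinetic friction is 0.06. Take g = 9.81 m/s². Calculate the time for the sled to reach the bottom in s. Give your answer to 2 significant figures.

1.4 s

The weight component along the incline is mg sin 51° = 110.545 N and the normal force is N = mg cos 51° = 89.518 N.
Friction up the slope is f = μN = 0.06 × 89.518 = 5.371 N, so the net downslope force is 110.545 − 5.371 = 105.174 N and a = 105.174 / 14.5 = 7.2534 m/s².
Starting from rest, L = ½at², so t = √(2L/a) = √(2 × 7.5 / 7.2534) = 1.4381 s.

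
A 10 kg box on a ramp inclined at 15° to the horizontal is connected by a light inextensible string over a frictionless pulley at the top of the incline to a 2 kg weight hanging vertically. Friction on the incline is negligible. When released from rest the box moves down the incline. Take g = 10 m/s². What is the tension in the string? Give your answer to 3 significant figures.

21.0 N

For the box on the incline: the weight component along the slope is m₁g sin 15° = 10 × 10 × 0.2588 = 25.880 N and the normal force is N = m₁g cos 15° = 96.593 N.
Newton's second law for the box (down-slope positive): 25.880 − T = 10 a. For the hanging weight (upward positive): T − 2 × 10 = 2 a.
Adding the two equations eliminates T: 5.880 = 12 a, so a = 0.4900 m/s².
Then from the hanging weight's equation, T = 2 × (10 + 0.4900) = 20.980 N.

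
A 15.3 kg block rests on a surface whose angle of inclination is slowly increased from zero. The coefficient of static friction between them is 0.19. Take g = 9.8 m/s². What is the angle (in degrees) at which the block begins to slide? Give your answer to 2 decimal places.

At the threshold of sliding, static friction is at its maximum μ_s N and exactly balances the weight component along the incline: mg sin θ = μ_s mg cos θ.
Hence tan θ = μ_s = 0.19, so θ = arctan(0.19) = 10.7580°.

10.76°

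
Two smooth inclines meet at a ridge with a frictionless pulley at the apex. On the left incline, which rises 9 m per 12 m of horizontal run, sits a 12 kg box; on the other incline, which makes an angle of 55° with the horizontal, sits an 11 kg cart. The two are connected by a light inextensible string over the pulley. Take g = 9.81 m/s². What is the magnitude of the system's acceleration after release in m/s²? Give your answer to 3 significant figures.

0.772 m/s²

Resolve each weight along its own incline: the 12 kg mass has component 12 × 9.81 × sin 36.87° = 70.632 N down its slope, and the 11 kg mass has 11 × 9.81 × sin 55° = 88.395 N down its slope.
The 11 kg side's 88.395 N exceeds the other side's 70.632 N, so that mass slides down and the 12 kg mass slides up. Taking that direction as positive, Newton's second law for the whole system gives 88.395 − 70.632 = (12 + 11) a, so a = 17.763 / 23 = 0.7723 m/s².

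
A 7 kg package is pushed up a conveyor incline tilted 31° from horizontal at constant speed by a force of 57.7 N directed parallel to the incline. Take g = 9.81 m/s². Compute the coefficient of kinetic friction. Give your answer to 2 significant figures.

At constant speed ΣF = 0 along the incline. The applied 57.7 N acts up the slope; the weight component mg sin 31° = 35.368 N and kinetic friction μN both act down the slope.
So 57.7 = 35.368 + μ × 58.862, giving μ = (57.7 − 35.368) / 58.862 = 0.3794.

0.38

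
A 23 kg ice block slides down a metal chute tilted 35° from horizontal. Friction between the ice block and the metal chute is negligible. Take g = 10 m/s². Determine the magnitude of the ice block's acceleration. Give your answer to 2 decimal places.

Resolving the weight along the incline: the component pulling the ice block down the slope is mg sin 35° = 23 × 10 × 0.5736 = 131.928 N, and the normal force is N = mg cos 35° = 23 × 10 × 0.8192 = 188.416 N.
With no friction the net force along the incline is 131.928 N, so a = g sin 35° = 131.928 / 23 = 5.7360 m/s².

5.74 m/s²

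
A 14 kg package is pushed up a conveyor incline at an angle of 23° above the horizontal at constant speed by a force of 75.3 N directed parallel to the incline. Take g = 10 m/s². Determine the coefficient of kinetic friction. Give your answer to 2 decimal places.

At constant speed ΣF = 0 along the incline. The applied 75.3 N acts up the slope; the weight component mg sin 23° = 54.702 N and kinetic friction μN both act down the slope.
So 75.3 = 54.702 + μ × 128.871, giving μ = (75.3 − 54.702) / 128.871 = 0.1598.

0.16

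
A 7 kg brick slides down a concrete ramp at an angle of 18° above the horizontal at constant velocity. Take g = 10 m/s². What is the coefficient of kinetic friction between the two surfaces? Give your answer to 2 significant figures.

At constant velocity the net force along the incline is zero: mg sin 18° = μ mg cos 18°.
So μ = tan 18° = 0.3090 / 0.9511 = 0.3249.

0.32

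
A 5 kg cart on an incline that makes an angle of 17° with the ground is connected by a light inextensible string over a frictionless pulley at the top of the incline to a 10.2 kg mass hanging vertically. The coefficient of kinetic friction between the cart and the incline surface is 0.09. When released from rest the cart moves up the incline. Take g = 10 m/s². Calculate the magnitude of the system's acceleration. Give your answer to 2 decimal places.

For the cart on the incline: the weight component along the slope is m₁g sin 17° = 5 × 10 × 0.2924 = 14.620 N and the normal force is N = m₁g cos 17° = 47.815 N.
Kinetic friction opposes the cart's motion up the incline: f = μN = 0.09 × 47.815 = 4.303 N acting down the slope.
Newton's second law for the cart (up-slope positive): T − 14.620 − 4.303 = 5 a. For the hanging mass (downward positive): 10.2 × 10 − T = 10.2 a.
Adding the two equations eliminates T: 83.077 = 15.2 a, so a = 5.4656 m/s².

5.47 m/s²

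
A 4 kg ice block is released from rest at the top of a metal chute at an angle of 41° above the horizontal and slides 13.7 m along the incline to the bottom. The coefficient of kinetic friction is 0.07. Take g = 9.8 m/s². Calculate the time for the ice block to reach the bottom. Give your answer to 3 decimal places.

2.153 s

The weight component along the incline is mg sin 41° = 25.718 N and the normal force is N = mg cos 41° = 29.585 N.
Friction up the slope is f = μN = 0.07 × 29.585 = 2.071 N, so the net downslope force is 25.718 − 2.071 = 23.647 N and a = 23.647 / 4 = 5.9117 m/s².
Starting from rest, L = ½at², so t = √(2L/a) = √(2 × 13.7 / 5.9117) = 2.1529 s.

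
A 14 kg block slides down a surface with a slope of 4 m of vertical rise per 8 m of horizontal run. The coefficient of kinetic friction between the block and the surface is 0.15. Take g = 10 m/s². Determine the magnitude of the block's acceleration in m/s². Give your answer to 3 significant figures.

Resolving the weight along the incline: the component pulling the block down the slope is mg sin 26.57° = 14 × 10 × 0.4472 = 62.608 N, and the normal force is N = mg cos 26.57° = 14 × 10 × 0.8944 = 125.216 N.
Kinetic friction acts up the slope with magnitude f = μN = 0.15 × 125.216 = 18.782 N.
Net force along the incline is 62.608 − 18.782 = 43.826 N, so a = 43.826 / 14 = 3.1304 m/s².

3.13 m/s²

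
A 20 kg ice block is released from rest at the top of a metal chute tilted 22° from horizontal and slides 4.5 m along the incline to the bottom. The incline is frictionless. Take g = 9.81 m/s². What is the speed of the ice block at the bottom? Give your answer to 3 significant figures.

The weight component along the incline is mg sin 22° = 73.498 N and the normal force is N = mg cos 22° = 181.913 N.
With no friction, a = g sin 22° = 3.6749 m/s².
Starting from rest over a distance of 4.5 m, v² = 2aL = 2 × 3.6749 × 4.5 = 33.0741, so v = 5.7510 m/s.

5.75 m/s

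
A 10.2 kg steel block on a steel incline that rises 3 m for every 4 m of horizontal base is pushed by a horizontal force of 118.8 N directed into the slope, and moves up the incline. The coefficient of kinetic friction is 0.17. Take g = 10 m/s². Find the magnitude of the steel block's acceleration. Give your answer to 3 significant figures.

0.770 m/s²

The horizontal push has components F cos 36.87° = 118.8 × 0.8000 = 95.040 N up the incline and F sin 36.87° = 118.8 × 0.6000 = 71.280 N pressing into the surface.
The normal force is therefore N = mg cos 36.87° + F sin 36.87° = 81.600 + 71.280 = 152.880 N, and kinetic friction down the slope is μN = 0.17 × 152.880 = 25.990 N.
Along the incline: F cos 36.87° − mg sin 36.87° − μN = ma, so 95.040 − 61.200 − 25.990 = 10.2 a, giving a = 0.7696 m/s².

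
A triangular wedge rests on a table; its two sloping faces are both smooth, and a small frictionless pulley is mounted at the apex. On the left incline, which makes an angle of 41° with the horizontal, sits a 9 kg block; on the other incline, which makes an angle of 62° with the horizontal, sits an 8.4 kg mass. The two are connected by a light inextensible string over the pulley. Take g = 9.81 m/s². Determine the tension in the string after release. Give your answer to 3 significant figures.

65.6 N

Resolve each weight along its own incline: the 9 kg mass has component 9 × 9.81 × sin 41° = 57.923 N down its slope, and the 8.4 kg mass has 8.4 × 9.81 × sin 62° = 72.758 N down its slope.
The 8.4 kg side's 72.758 N exceeds the other side's 57.923 N, so that mass slides down and the 9 kg mass slides up. Taking that direction as positive, Newton's second law for the whole system gives 72.758 − 57.923 = (9 + 8.4) a, so a = 14.835 / 17.4 = 0.8526 m/s².
For the 9 kg mass (up-slope positive): T − 57.923 = 9 × 0.8526, so T = 65.596 N.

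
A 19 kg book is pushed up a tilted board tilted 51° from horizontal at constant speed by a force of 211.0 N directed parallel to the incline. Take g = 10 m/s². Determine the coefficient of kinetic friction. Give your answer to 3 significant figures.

At constant speed ΣF = 0 along the incline. The applied 211.0 N acts up the slope; the weight component mg sin 51° = 147.658 N and kinetic friction μN both act down the slope.
So 211.0 = 147.658 + μ × 119.571, giving μ = (211.0 − 147.658) / 119.571 = 0.5297.

0.530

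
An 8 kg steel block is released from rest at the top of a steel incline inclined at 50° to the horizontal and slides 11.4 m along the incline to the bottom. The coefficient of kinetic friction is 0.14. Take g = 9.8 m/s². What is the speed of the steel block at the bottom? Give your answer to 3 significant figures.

The weight component along the incline is mg sin 50° = 60.058 N and the normal force is N = mg cos 50° = 50.395 N.
Friction up the slope is f = μN = 0.14 × 50.395 = 7.055 N, so the net downslope force is 60.058 − 7.055 = 53.003 N and a = 53.003 / 8 = 6.6254 m/s².
Starting from rest over a distance of 11.4 m, v² = 2aL = 2 × 6.6254 × 11.4 = 151.0591, so v = 12.2906 m/s.

12.3 m/s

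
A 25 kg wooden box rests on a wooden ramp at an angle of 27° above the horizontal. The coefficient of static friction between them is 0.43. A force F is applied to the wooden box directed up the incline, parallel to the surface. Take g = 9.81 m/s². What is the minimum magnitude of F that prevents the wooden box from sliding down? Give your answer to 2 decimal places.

The normal force is N = mg cos 27° = 218.519 N. With F at its minimum the wooden box is on the verge of sliding down, so static friction is at its maximum μ_s N = 0.43 × 218.519 = 93.963 N and acts up the slope.
Equilibrium along the incline: F + μ_s N = mg sin 27°, so F = 111.341 − 93.963 = 17.378 N.

17.38 N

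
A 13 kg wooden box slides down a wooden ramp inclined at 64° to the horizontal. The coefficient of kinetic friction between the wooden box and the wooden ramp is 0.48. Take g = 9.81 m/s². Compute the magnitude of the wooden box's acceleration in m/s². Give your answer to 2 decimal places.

Resolving the weight along the incline: the component pulling the wooden box down the slope is mg sin 64° = 13 × 9.81 × 0.8988 = 114.624 N, and the normal force is N = mg cos 64° = 13 × 9.81 × 0.4384 = 55.909 N.
Kinetic friction acts up the slope with magnitude f = μN = 0.48 × 55.909 = 26.836 N.
Net force along the incline is 114.624 − 26.836 = 87.788 N, so a = 87.788 / 13 = 6.7529 m/s².

6.75 m/s²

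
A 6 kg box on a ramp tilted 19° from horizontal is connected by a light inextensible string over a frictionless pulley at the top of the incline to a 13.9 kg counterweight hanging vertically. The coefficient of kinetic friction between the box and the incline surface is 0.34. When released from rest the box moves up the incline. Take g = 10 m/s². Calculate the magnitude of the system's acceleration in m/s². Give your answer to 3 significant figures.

5.03 m/s²

For the box on the incline: the weight component along the slope is m₁g sin 19° = 6 × 10 × 0.3256 = 19.536 N and the normal force is N = m₁g cos 19° = 56.731 N.
Kinetic friction opposes the box's motion up the incline: f = μN = 0.34 × 56.731 = 19.289 N acting down the slope.
Newton's second law for the box (up-slope positive): T − 19.536 − 19.289 = 6 a. For the hanging counterweight (downward positive): 13.9 × 10 − T = 13.9 a.
Adding the two equations eliminates T: 100.175 = 19.9 a, so a = 5.0339 m/s².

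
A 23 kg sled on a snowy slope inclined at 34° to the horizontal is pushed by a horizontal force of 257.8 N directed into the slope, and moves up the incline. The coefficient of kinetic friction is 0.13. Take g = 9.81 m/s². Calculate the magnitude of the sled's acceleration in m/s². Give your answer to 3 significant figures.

1.93 m/s²

The horizontal push has components F cos 34° = 257.8 × 0.8290 = 213.716 N up the incline and F sin 34° = 257.8 × 0.5592 = 144.162 N pressing into the surface.
The normal force is therefore N = mg cos 34° + F sin 34° = 187.047 + 144.162 = 331.209 N, and kinetic friction down the slope is μN = 0.13 × 331.209 = 43.057 N.
Along the incline: F cos 34° − mg sin 34° − μN = ma, so 213.716 − 126.172 − 43.057 = 23 a, giving a = 1.9342 m/s².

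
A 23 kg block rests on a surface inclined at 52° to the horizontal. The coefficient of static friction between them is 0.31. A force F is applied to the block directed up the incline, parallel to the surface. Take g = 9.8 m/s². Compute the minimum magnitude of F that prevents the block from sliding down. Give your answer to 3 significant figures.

135 N

The normal force is N = mg cos 52° = 138.770 N. With F at its minimum the block is on the verge of sliding down, so static friction is at its maximum μ_s N = 0.31 × 138.770 = 43.019 N and acts up the slope.
Equilibrium along the incline: F + μ_s N = mg sin 52°, so F = 177.618 − 43.019 = 134.599 N.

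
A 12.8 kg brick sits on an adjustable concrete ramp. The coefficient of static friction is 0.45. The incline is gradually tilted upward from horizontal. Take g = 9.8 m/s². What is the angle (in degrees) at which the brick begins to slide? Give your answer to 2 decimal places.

At the threshold of sliding, static friction is at its maximum μ_s N and exactly balances the weight component along the incline: mg sin θ = μ_s mg cos θ.
Hence tan θ = μ_s = 0.45, so θ = arctan(0.45) = 24.2277°.

24.23°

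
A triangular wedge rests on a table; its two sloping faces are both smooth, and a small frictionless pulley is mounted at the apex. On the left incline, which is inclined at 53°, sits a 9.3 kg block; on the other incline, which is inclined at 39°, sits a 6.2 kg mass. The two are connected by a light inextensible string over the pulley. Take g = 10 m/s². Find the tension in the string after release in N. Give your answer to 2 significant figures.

53 N

Resolve each weight along its own incline: the 9.3 kg mass has component 9.3 × 10 × sin 53° = 74.273 N down its slope, and the 6.2 kg mass has 6.2 × 10 × sin 39° = 39.018 N down its slope.
The 9.3 kg side's 74.273 N exceeds the other side's 39.018 N, so that mass slides down and the 6.2 kg mass slides up. Taking that direction as positive, Newton's second law for the whole system gives 74.273 − 39.018 = (9.3 + 6.2) a, so a = 35.255 / 15.5 = 2.2745 m/s².
For the 6.2 kg mass (up-slope positive): T − 39.018 = 6.2 × 2.2745, so T = 53.120 N.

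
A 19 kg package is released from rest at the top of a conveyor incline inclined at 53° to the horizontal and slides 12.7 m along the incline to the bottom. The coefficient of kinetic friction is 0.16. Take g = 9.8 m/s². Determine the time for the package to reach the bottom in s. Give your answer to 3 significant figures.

The weight component along the incline is mg sin 53° = 148.706 N and the normal force is N = mg cos 53° = 112.058 N.
Friction up the slope is f = μN = 0.16 × 112.058 = 17.929 N, so the net downslope force is 148.706 − 17.929 = 130.777 N and a = 130.777 / 19 = 6.8830 m/s².
Starting from rest, L = ½at², so t = √(2L/a) = √(2 × 12.7 / 6.8830) = 1.9210 s.

1.92 s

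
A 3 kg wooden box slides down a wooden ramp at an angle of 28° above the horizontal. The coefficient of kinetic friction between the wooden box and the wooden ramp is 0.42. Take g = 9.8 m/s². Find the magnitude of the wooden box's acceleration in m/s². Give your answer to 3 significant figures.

Resolving the weight along the incline: the component pulling the wooden box down the slope is mg sin 28° = 3 × 9.8 × 0.4695 = 13.803 N, and the normal force is N = mg cos 28° = 3 × 9.8 × 0.8829 = 25.957 N.
Kinetic friction acts up the slope with magnitude f = μN = 0.42 × 25.957 = 10.902 N.
Net force along the incline is 13.803 − 10.902 = 2.901 N, so a = 2.901 / 3 = 0.9670 m/s².

0.967 m/s²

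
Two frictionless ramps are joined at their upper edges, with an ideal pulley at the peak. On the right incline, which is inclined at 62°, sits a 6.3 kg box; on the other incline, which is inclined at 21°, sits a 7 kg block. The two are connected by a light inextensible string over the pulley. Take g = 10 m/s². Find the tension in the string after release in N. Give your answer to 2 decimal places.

Resolve each weight along its own incline: the 6.3 kg mass has component 6.3 × 10 × sin 62° = 55.626 N down its slope, and the 7 kg mass has 7 × 10 × sin 21° = 25.086 N down its slope.
The 6.3 kg side's 55.626 N exceeds the other side's 25.086 N, so that mass slides down and the 7 kg mass slides up. Taking that direction as positive, Newton's second law for the whole system gives 55.626 − 25.086 = (6.3 + 7) a, so a = 30.540 / 13.3 = 2.2962 m/s².
For the 7 kg mass (up-slope positive): T − 25.086 = 7 × 2.2962, so T = 41.159 N.

41.16 N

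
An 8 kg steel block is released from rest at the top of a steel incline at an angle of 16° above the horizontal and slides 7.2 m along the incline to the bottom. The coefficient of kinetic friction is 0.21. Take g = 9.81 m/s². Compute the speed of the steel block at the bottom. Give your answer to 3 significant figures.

3.23 m/s

The weight component along the incline is mg sin 16° = 21.632 N and the normal force is N = mg cos 16° = 75.440 N.
Friction up the slope is f = μN = 0.21 × 75.440 = 15.842 N, so the net downslope force is 21.632 − 15.842 = 5.790 N and a = 5.790 / 8 = 0.7238 m/s².
Starting from rest over a distance of 7.2 m, v² = 2aL = 2 × 0.7238 × 7.2 = 10.4227, so v = 3.2284 m/s.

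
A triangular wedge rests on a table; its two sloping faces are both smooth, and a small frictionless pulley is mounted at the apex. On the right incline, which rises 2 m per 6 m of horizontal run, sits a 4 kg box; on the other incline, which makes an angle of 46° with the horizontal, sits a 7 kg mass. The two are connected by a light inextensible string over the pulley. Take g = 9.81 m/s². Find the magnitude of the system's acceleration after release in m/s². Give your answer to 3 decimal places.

Resolve each weight along its own incline: the 4 kg mass has component 4 × 9.81 × sin 18.43° = 12.409 N down its slope, and the 7 kg mass has 7 × 9.81 × sin 46° = 49.397 N down its slope.
The 7 kg side's 49.397 N exceeds the other side's 12.409 N, so that mass slides down and the 4 kg mass slides up. Taking that direction as positive, Newton's second law for the whole system gives 49.397 − 12.409 = (4 + 7) a, so a = 36.988 / 11 = 3.3625 m/s².

3.363 m/s²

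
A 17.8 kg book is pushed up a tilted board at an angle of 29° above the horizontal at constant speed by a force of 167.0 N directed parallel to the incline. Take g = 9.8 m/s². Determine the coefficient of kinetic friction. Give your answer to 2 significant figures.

At constant speed ΣF = 0 along the incline. The applied 167.0 N acts up the slope; the weight component mg sin 29° = 84.570 N and kinetic friction μN both act down the slope.
So 167.0 = 84.570 + μ × 152.569, giving μ = (167.0 − 84.570) / 152.569 = 0.5403.

0.54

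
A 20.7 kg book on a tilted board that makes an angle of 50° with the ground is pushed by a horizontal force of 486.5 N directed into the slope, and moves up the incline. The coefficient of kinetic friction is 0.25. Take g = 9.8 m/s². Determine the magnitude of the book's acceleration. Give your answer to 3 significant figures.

1.52 m/s²

The horizontal push has components F cos 50° = 486.5 × 0.6428 = 312.722 N up the incline and F sin 50° = 486.5 × 0.7660 = 372.659 N pressing into the surface.
The normal force is therefore N = mg cos 50° + F sin 50° = 130.398 + 372.659 = 503.057 N, and kinetic friction down the slope is μN = 0.25 × 503.057 = 125.764 N.
Along the incline: F cos 50° − mg sin 50° − μN = ma, so 312.722 − 155.391 − 125.764 = 20.7 a, giving a = 1.5250 m/s².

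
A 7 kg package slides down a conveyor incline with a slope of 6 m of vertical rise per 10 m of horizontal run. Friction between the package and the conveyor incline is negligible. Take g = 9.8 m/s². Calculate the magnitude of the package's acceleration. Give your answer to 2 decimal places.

5.04 m/s²

Resolving the weight along the incline: the component pulling the package down the slope is mg sin 30.96° = 7 × 9.8 × 0.5145 = 35.295 N, and the normal force is N = mg cos 30.96° = 7 × 9.8 × 0.8575 = 58.825 N.
With no friction the net force along the incline is 35.295 N, so a = g sin 30.96° = 35.295 / 7 = 5.0421 m/s².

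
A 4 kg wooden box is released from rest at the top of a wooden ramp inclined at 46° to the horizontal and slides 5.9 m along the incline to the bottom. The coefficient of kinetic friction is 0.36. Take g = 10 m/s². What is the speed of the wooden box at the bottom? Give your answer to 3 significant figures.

7.44 m/s

The weight component along the incline is mg sin 46° = 28.774 N and the normal force is N = mg cos 46° = 27.786 N.
Friction up the slope is f = μN = 0.36 × 27.786 = 10.003 N, so the net downslope force is 28.774 − 10.003 = 18.771 N and a = 18.771 / 4 = 4.6928 m/s².
Starting from rest over a distance of 5.9 m, v² = 2aL = 2 × 4.6928 × 5.9 = 55.3750, so v = 7.4414 m/s.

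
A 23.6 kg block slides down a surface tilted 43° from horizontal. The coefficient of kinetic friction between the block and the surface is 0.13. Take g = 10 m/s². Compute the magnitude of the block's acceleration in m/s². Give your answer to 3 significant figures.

Resolving the weight along the incline: the component pulling the block down the slope is mg sin 43° = 23.6 × 10 × 0.6820 = 160.952 N, and the normal force is N = mg cos 43° = 23.6 × 10 × 0.7314 = 172.610 N.
Kinetic friction acts up the slope with magnitude f = μN = 0.13 × 172.610 = 22.439 N.
Net force along the incline is 160.952 − 22.439 = 138.513 N, so a = 138.513 / 23.6 = 5.8692 m/s².

5.87 m/s²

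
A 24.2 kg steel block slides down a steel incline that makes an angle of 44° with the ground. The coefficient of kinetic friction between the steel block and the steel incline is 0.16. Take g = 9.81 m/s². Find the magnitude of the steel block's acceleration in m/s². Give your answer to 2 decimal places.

Resolving the weight along the incline: the component pulling the steel block down the slope is mg sin 44° = 24.2 × 9.81 × 0.6947 = 164.923 N, and the normal force is N = mg cos 44° = 24.2 × 9.81 × 0.7193 = 170.763 N.
Kinetic friction acts up the slope with magnitude f = μN = 0.16 × 170.763 = 27.322 N.
Net force along the incline is 164.923 − 27.322 = 137.601 N, so a = 137.601 / 24.2 = 5.6860 m/s².

5.69 m/s²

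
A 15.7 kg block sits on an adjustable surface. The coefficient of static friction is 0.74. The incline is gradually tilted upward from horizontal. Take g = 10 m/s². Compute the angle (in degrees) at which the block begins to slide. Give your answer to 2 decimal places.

At the threshold of sliding, static friction is at its maximum μ_s N and exactly balances the weight component along the incline: mg sin θ = μ_s mg cos θ.
Hence tan θ = μ_s = 0.74, so θ = arctan(0.74) = 36.5014°.

36.50°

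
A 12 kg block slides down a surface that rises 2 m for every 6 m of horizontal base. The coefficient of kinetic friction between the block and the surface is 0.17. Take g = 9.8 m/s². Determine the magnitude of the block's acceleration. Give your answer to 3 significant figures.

1.52 m/s²

Resolving the weight along the incline: the component pulling the block down the slope is mg sin 18.43° = 12 × 9.8 × 0.3162 = 37.185 N, and the normal force is N = mg cos 18.43° = 12 × 9.8 × 0.9487 = 111.567 N.
Kinetic friction acts up the slope with magnitude f = μN = 0.17 × 111.567 = 18.966 N.
Net force along the incline is 37.185 − 18.966 = 18.219 N, so a = 18.219 / 12 = 1.5183 m/s².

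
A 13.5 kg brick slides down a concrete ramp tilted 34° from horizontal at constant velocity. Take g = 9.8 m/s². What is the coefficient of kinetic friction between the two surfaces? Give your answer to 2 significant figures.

At constant velocity the net force along the incline is zero: mg sin 34° = μ mg cos 34°.
So μ = tan 34° = 0.5592 / 0.8290 = 0.6745.

0.67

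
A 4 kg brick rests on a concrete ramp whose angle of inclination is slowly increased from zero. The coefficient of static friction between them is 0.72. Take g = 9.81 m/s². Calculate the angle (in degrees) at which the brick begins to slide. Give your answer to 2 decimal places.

35.75°

At the threshold of sliding, static friction is at its maximum μ_s N and exactly balances the weight component along the incline: mg sin θ = μ_s mg cos θ.
Hence tan θ = μ_s = 0.72, so θ = arctan(0.72) = 35.7539°.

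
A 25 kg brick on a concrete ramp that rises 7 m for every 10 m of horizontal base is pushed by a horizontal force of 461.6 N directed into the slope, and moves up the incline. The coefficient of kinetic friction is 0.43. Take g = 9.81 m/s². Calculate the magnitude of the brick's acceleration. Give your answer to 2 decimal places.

1.49 m/s²

The horizontal push has components F cos 34.99° = 461.6 × 0.8192 = 378.143 N up the incline and F sin 34.99° = 461.6 × 0.5735 = 264.728 N pressing into the surface.
The normal force is therefore N = mg cos 34.99° + F sin 34.99° = 200.909 + 264.728 = 465.637 N, and kinetic friction down the slope is μN = 0.43 × 465.637 = 200.224 N.
Along the incline: F cos 34.99° − mg sin 34.99° − μN = ma, so 378.143 − 140.651 − 200.224 = 25 a, giving a = 1.4907 m/s².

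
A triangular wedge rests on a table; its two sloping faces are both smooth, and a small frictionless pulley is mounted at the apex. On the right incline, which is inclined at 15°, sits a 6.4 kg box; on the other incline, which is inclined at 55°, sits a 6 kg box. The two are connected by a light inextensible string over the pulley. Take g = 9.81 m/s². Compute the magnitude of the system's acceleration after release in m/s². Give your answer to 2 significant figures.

2.6 m/s²

Resolve each weight along its own incline: the 6.4 kg mass has component 6.4 × 9.81 × sin 15° = 16.250 N down its slope, and the 6 kg mass has 6 × 9.81 × sin 55° = 48.215 N down its slope.
The 6 kg side's 48.215 N exceeds the other side's 16.250 N, so that mass slides down and the 6.4 kg mass slides up. Taking that direction as positive, Newton's second law for the whole system gives 48.215 − 16.250 = (6.4 + 6) a, so a = 31.965 / 12.4 = 2.5778 m/s².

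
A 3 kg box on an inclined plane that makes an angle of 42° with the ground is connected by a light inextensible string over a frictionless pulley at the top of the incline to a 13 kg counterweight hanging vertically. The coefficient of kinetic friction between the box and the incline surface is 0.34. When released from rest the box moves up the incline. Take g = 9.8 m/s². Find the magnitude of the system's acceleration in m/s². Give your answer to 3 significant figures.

For the box on the incline: the weight component along the slope is m₁g sin 42° = 3 × 9.8 × 0.6691 = 19.672 N and the normal force is N = m₁g cos 42° = 21.848 N.
Kinetic friction opposes the box's motion up the incline: f = μN = 0.34 × 21.848 = 7.428 N acting down the slope.
Newton's second law for the box (up-slope positive): T − 19.672 − 7.428 = 3 a. For the hanging counterweight (downward positive): 13 × 9.8 − T = 13 a.
Adding the two equations eliminates T: 100.300 = 16 a, so a = 6.2687 m/s².

6.27 m/s²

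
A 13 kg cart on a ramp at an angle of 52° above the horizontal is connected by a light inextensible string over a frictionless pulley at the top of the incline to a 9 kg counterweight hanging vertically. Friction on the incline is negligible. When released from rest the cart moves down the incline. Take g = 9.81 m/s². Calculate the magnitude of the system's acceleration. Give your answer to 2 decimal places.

For the cart on the incline: the weight component along the slope is m₁g sin 52° = 13 × 9.81 × 0.7880 = 100.494 N and the normal force is N = m₁g cos 52° = 78.515 N.
Newton's second law for the cart (down-slope positive): 100.494 − T = 13 a. For the hanging counterweight (upward positive): T − 9 × 9.81 = 9 a.
Adding the two equations eliminates T: 12.204 = 22 a, so a = 0.5547 m/s².

0.55 m/s²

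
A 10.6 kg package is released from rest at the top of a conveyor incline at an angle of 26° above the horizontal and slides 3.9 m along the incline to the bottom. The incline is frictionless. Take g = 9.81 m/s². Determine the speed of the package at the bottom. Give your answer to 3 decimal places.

The weight component along the incline is mg sin 26° = 45.584 N and the normal force is N = mg cos 26° = 93.462 N.
With no friction, a = g sin 26° = 4.3004 m/s².
Starting from rest over a distance of 3.9 m, v² = 2aL = 2 × 4.3004 × 3.9 = 33.5431, so v = 5.7916 m/s.

5.792 m/s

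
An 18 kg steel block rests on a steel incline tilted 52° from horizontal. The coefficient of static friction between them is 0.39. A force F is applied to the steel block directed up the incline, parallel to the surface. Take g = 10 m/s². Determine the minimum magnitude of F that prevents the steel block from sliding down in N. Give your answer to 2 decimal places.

The normal force is N = mg cos 52° = 110.819 N. With F at its minimum the steel block is on the verge of sliding down, so static friction is at its maximum μ_s N = 0.39 × 110.819 = 43.219 N and acts up the slope.
Equilibrium along the incline: F + μ_s N = mg sin 52°, so F = 141.842 − 43.219 = 98.623 N.

98.62 N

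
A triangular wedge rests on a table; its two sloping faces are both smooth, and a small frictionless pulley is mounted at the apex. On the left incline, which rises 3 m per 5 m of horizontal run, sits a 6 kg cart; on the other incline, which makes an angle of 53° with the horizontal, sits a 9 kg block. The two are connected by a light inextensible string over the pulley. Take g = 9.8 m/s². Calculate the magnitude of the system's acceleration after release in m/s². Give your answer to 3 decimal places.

2.679 m/s²

Resolve each weight along its own incline: the 6 kg mass has component 6 × 9.8 × sin 30.96° = 30.252 N down its slope, and the 9 kg mass has 9 × 9.8 × sin 53° = 70.440 N down its slope.
The 9 kg side's 70.440 N exceeds the other side's 30.252 N, so that mass slides down and the 6 kg mass slides up. Taking that direction as positive, Newton's second law for the whole system gives 70.440 − 30.252 = (6 + 9) a, so a = 40.188 / 15 = 2.6792 m/s².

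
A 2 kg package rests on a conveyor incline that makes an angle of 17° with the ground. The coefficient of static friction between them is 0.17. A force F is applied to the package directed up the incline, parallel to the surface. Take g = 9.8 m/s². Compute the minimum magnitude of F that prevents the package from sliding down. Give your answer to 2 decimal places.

2.54 N

The normal force is N = mg cos 17° = 18.744 N. With F at its minimum the package is on the verge of sliding down, so static friction is at its maximum μ_s N = 0.17 × 18.744 = 3.186 N and acts up the slope.
Equilibrium along the incline: F + μ_s N = mg sin 17°, so F = 5.730 − 3.186 = 2.544 N.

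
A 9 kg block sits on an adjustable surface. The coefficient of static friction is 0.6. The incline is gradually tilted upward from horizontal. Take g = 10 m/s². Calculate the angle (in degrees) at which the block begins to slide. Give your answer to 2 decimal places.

At the threshold of sliding, static friction is at its maximum μ_s N and exactly balances the weight component along the incline: mg sin θ = μ_s mg cos θ.
Hence tan θ = μ_s = 0.6, so θ = arctan(0.6) = 30.9638°.

30.96°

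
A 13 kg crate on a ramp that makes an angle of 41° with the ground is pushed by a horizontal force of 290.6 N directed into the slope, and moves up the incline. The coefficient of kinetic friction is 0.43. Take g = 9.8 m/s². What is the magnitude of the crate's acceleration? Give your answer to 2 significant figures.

0.95 m/s²

The horizontal push has components F cos 41° = 290.6 × 0.7547 = 219.316 N up the incline and F sin 41° = 290.6 × 0.6561 = 190.663 N pressing into the surface.
The normal force is therefore N = mg cos 41° + F sin 41° = 96.149 + 190.663 = 286.812 N, and kinetic friction down the slope is μN = 0.43 × 286.812 = 123.329 N.
Along the incline: F cos 41° − mg sin 41° − μN = ma, so 219.316 − 83.587 − 123.329 = 13 a, giving a = 0.9538 m/s².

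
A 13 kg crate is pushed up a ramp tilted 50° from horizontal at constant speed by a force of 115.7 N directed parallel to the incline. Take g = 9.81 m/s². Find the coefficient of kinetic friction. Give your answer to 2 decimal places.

At constant speed ΣF = 0 along the incline. The applied 115.7 N acts up the slope; the weight component mg sin 50° = 97.694 N and kinetic friction μN both act down the slope.
So 115.7 = 97.694 + μ × 81.975, giving μ = (115.7 − 97.694) / 81.975 = 0.2197.

0.22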